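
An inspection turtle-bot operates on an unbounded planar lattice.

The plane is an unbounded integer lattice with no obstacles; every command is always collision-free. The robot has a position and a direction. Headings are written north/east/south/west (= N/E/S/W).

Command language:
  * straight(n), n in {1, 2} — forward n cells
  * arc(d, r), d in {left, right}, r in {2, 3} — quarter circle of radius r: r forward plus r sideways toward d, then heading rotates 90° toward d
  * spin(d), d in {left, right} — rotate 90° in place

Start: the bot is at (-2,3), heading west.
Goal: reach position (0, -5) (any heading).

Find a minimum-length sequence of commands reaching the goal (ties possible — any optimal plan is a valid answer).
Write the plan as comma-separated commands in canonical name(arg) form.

from: at (-2,3), heading west
[1] after arc(left, 3): at (-5,0), heading south
[2] after arc(left, 2): at (-3,-2), heading east
[3] after arc(right, 3): at (0,-5), heading south
shorter routes all fall short; 3 is best.

arc(left, 3), arc(left, 2), arc(right, 3)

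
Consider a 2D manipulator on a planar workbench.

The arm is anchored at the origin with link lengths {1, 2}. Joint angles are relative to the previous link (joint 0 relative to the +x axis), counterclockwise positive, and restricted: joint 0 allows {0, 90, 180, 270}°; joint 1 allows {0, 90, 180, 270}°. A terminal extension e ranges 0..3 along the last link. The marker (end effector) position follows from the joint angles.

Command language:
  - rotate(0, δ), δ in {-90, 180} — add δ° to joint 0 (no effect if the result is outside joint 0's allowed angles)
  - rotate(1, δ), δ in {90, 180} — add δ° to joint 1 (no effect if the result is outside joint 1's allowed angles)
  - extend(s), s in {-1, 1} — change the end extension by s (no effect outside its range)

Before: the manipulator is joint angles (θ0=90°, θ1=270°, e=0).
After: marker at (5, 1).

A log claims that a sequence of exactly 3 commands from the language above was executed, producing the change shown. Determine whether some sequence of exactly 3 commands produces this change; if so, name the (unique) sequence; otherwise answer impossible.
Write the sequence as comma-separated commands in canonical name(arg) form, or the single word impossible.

initial: joint angles (θ0=90°, θ1=270°, e=0)
step 1 (extend(1)): joint angles (θ0=90°, θ1=270°, e=1)
step 2 (extend(1)): joint angles (θ0=90°, θ1=270°, e=2)
step 3 (extend(1)): joint angles (θ0=90°, θ1=270°, e=3)
no rival 3-sequence matches.

extend(1), extend(1), extend(1)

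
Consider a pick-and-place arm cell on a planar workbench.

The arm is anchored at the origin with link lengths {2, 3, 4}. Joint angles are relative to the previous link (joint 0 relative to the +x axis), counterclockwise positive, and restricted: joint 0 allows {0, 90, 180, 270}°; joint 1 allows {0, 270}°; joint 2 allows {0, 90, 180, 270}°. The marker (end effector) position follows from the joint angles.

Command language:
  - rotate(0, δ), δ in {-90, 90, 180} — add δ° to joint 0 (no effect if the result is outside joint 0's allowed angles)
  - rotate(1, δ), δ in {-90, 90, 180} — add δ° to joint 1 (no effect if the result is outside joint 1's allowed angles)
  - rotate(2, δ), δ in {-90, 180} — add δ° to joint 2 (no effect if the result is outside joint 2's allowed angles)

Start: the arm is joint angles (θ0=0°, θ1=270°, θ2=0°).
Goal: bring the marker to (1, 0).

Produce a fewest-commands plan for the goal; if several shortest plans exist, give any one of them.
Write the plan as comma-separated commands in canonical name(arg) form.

from: joint angles (θ0=0°, θ1=270°, θ2=0°)
t=1 rotate(2, 180) ⇒ joint angles (θ0=0°, θ1=270°, θ2=180°)
t=2 rotate(1, 90) ⇒ joint angles (θ0=0°, θ1=0°, θ2=180°)
minimal: 2 command(s), checked below 2.

rotate(2, 180), rotate(1, 90)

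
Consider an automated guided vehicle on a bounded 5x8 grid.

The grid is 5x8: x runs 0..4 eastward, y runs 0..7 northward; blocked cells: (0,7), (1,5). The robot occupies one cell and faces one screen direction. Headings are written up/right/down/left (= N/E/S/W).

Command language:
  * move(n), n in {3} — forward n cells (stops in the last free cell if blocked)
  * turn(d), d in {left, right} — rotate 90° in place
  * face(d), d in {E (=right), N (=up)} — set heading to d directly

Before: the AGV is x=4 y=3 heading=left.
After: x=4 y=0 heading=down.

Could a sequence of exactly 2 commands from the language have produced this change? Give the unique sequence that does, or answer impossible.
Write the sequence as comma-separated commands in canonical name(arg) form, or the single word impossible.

key: position moved to (4,0) AND the heading swung to S — translation plus rotation needed
initial: x=4 y=3 heading=left
t=1 turn(left) ⇒ x=4 y=3 heading=down
t=2 move(3) ⇒ x=4 y=0 heading=down
no other 2-command option fits: unique.

turn(left), move(3)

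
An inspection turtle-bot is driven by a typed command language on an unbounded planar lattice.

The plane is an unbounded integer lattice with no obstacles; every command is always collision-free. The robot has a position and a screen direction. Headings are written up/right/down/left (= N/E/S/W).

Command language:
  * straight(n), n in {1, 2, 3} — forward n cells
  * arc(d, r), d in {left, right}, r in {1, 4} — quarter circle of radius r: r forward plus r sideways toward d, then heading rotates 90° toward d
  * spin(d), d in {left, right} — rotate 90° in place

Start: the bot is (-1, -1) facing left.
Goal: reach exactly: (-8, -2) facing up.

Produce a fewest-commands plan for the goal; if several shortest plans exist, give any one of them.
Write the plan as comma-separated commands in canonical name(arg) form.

straight(2), straight(2), arc(left, 1), arc(right, 1), arc(right, 1)

from: (-1, -1) facing left
step 1 (straight(2)): (-3, -1) facing left
step 2 (straight(2)): (-5, -1) facing left
step 3 (arc(left, 1)): (-6, -2) facing down
step 4 (arc(right, 1)): (-7, -3) facing left
step 5 (arc(right, 1)): (-8, -2) facing up
shorter routes all fall short; 5 is best.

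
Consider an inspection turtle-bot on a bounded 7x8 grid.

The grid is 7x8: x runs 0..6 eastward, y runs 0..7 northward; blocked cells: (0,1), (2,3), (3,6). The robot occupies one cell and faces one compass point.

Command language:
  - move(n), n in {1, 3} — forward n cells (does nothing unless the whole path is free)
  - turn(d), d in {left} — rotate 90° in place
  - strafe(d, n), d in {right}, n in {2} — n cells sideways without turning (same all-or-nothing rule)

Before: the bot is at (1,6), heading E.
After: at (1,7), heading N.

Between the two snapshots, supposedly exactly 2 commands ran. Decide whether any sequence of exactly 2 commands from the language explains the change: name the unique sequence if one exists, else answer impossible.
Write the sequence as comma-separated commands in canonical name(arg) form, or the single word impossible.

key: cell and facing (now N) both changed — the 2 commands mix motion and turning
initial: at (1,6), heading E
t=1 turn(left) ⇒ at (1,6), heading N
t=2 move(1) ⇒ at (1,7), heading N
no rival 2-sequence matches.

turn(left), move(1)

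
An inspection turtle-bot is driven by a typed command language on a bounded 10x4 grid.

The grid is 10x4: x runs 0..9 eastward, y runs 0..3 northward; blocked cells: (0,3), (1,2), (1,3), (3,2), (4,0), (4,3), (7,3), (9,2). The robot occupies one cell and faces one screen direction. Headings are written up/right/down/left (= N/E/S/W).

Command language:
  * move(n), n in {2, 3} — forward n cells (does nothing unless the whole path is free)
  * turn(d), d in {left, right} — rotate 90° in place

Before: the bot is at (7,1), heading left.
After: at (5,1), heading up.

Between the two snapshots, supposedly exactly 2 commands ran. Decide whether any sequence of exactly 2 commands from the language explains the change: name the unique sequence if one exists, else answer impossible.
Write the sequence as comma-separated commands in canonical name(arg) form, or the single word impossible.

move(2), turn(right)

key: cell and facing (now N) both changed — the 2 commands mix motion and turning
initial: at (7,1), heading left
step 1 (move(2)): at (5,1), heading left
step 2 (turn(right)): at (5,1), heading up
all 16 alternatives checked — unique.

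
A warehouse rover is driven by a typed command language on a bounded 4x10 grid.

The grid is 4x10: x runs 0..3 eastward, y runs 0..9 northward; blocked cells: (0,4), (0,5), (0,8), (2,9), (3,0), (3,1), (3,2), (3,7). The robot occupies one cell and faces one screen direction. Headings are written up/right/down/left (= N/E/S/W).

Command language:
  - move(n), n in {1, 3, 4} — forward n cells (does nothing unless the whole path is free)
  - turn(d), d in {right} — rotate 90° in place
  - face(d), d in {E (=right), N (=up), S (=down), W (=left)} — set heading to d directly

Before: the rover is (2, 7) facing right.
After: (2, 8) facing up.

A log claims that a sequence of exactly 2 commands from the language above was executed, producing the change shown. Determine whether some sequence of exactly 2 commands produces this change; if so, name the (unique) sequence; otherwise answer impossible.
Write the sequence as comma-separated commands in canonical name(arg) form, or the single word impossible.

key: position moved to (2,8) AND the heading swung to N — translation plus rotation needed
start: (2, 7) facing right
1. face(N) → (2, 7) facing up
2. move(1) → (2, 8) facing up
no rival 2-sequence matches.

face(N), move(1)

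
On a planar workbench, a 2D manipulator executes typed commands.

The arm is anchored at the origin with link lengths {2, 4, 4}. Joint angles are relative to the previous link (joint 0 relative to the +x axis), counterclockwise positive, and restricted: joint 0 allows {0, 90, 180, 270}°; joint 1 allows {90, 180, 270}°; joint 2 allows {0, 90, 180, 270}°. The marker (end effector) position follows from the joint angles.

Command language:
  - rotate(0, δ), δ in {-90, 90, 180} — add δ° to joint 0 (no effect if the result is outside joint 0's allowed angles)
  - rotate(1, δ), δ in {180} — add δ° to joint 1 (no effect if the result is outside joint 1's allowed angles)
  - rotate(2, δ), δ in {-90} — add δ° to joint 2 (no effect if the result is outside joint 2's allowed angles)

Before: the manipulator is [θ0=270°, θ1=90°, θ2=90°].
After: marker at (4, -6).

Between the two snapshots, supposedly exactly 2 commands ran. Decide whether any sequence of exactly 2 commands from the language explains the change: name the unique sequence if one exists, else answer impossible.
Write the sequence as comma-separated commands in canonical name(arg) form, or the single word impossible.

rotate(2, -90), rotate(2, -90)

start: [θ0=270°, θ1=90°, θ2=90°]
1. rotate(2, -90) → [θ0=270°, θ1=90°, θ2=0°]
2. rotate(2, -90) → [θ0=270°, θ1=90°, θ2=270°]
all 25 alternatives checked — unique.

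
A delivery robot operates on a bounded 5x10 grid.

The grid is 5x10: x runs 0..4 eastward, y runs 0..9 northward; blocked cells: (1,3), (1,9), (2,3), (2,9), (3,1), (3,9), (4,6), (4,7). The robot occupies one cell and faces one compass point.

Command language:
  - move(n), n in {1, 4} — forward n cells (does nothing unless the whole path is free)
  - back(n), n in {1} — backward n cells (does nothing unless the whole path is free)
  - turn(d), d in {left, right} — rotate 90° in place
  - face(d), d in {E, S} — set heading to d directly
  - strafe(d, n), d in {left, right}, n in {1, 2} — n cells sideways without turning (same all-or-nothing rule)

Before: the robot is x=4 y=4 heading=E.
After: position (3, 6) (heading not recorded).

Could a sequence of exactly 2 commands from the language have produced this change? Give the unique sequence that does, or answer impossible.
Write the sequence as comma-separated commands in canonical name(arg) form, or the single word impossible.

back(1), strafe(left, 2)

key: running strafe(left, 2) before back(1) would end elsewhere — order is forced
t0: x=4 y=4 heading=E
[1] after back(1): x=3 y=4 heading=E
[2] after strafe(left, 2): x=3 y=6 heading=E
all 121 alternatives checked — unique.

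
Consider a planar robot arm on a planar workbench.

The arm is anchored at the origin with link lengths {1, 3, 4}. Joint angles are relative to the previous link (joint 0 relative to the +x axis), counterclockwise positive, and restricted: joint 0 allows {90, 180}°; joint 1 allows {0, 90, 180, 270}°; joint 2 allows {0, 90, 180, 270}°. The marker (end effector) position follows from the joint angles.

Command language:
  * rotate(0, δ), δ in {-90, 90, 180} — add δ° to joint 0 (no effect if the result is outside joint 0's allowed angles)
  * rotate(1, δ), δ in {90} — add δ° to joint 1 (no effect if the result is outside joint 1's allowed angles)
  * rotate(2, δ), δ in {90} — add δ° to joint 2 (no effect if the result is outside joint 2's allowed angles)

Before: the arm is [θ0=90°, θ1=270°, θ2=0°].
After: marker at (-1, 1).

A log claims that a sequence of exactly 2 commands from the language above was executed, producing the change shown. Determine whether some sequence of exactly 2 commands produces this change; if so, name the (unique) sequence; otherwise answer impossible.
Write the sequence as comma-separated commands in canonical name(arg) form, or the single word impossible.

begin: [θ0=90°, θ1=270°, θ2=0°]
t=1 rotate(2, 90) ⇒ [θ0=90°, θ1=270°, θ2=90°]
t=2 rotate(2, 90) ⇒ [θ0=90°, θ1=270°, θ2=180°]
no other 2-command option fits: unique.

rotate(2, 90), rotate(2, 90)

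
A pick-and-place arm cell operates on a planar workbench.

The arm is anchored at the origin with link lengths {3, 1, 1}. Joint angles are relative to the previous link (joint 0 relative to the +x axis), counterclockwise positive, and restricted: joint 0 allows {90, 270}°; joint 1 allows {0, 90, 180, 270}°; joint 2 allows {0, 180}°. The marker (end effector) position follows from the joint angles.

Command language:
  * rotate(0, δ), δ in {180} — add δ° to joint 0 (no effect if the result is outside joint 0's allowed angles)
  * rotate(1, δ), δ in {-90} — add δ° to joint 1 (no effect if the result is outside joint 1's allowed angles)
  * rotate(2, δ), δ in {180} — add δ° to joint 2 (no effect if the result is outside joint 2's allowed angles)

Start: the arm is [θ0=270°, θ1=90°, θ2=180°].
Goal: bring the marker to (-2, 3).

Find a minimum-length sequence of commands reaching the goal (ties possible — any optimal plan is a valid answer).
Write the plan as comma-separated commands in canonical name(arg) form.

t0: [θ0=270°, θ1=90°, θ2=180°]
[1] after rotate(2, 180): [θ0=270°, θ1=90°, θ2=0°]
[2] after rotate(0, 180): [θ0=90°, θ1=90°, θ2=0°]
shorter routes all fall short; 2 is best.

rotate(2, 180), rotate(0, 180)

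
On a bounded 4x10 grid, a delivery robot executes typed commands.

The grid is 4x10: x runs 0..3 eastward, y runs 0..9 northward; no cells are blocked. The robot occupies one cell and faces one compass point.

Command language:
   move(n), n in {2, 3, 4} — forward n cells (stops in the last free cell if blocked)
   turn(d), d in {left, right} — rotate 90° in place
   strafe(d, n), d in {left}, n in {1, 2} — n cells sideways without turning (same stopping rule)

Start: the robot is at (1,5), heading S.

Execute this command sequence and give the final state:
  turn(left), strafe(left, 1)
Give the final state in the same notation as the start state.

at (1,6), heading E

begin: at (1,5), heading S
[1] after turn(left): at (1,5), heading E
[2] after strafe(left, 1): at (1,6), heading E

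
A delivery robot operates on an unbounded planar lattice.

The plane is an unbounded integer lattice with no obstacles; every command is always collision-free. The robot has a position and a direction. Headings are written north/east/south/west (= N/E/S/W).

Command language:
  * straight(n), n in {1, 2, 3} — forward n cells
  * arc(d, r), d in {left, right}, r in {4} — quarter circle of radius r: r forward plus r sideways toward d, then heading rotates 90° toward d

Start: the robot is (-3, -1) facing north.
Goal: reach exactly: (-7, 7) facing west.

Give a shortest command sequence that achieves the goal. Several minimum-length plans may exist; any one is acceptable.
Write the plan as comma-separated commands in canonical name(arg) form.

from: (-3, -1) facing north
1. straight(3) → (-3, 2) facing north
2. straight(1) → (-3, 3) facing north
3. arc(left, 4) → (-7, 7) facing west
nothing shorter than 3 reaches the goal.

straight(3), straight(1), arc(left, 4)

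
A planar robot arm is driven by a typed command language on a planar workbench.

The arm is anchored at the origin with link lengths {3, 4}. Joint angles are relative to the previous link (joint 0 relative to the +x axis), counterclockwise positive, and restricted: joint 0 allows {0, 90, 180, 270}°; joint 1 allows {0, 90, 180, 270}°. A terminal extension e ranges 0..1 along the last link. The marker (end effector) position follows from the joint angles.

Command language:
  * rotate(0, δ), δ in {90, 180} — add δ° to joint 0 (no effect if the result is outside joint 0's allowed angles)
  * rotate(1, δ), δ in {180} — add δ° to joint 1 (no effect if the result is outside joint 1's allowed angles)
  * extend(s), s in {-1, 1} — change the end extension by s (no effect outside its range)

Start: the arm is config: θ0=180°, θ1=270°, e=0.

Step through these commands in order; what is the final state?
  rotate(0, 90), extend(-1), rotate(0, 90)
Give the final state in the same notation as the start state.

config: θ0=0°, θ1=270°, e=0

from: config: θ0=180°, θ1=270°, e=0
1. rotate(0, 90) → config: θ0=270°, θ1=270°, e=0
2. extend(-1) → config: θ0=270°, θ1=270°, e=0
3. rotate(0, 90) → config: θ0=0°, θ1=270°, e=0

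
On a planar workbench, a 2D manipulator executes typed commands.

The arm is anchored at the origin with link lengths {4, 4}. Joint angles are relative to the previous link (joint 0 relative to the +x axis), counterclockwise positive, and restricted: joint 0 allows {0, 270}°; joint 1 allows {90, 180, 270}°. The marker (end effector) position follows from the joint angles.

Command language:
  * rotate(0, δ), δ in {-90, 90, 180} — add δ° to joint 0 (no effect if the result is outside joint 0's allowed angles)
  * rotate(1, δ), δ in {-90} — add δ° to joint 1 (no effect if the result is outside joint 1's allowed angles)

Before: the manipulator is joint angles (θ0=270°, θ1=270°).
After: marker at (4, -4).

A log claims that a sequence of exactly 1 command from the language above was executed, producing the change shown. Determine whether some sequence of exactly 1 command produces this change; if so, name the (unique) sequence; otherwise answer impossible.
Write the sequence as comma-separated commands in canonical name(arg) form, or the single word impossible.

rotate(0, 90)

from: joint angles (θ0=270°, θ1=270°)
step 1 (rotate(0, 90)): joint angles (θ0=0°, θ1=270°)
no rival 1-sequence matches.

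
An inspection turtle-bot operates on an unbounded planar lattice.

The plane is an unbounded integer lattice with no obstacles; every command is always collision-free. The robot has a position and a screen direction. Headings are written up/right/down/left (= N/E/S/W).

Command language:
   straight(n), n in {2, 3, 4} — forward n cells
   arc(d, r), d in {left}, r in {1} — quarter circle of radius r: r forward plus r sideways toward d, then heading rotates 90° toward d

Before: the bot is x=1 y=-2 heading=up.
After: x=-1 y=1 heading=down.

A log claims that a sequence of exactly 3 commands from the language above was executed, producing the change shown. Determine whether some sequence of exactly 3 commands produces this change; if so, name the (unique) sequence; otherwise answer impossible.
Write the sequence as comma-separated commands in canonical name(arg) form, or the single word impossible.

key: order matters: swapping straight(3) and arc(left, 1) lands elsewhere
begin: x=1 y=-2 heading=up
[1] after straight(3): x=1 y=1 heading=up
[2] after arc(left, 1): x=0 y=2 heading=left
[3] after arc(left, 1): x=-1 y=1 heading=down
all 64 alternatives checked — unique.

straight(3), arc(left, 1), arc(left, 1)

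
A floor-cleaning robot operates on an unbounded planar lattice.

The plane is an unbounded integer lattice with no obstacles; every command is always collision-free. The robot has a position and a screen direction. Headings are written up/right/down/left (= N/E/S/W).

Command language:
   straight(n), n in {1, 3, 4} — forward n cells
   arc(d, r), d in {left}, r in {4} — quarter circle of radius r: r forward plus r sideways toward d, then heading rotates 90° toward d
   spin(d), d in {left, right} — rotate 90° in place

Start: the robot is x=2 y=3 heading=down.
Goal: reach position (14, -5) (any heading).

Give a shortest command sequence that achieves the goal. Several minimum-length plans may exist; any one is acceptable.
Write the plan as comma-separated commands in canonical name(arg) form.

from: x=2 y=3 heading=down
step 1 (straight(4)): x=2 y=-1 heading=down
step 2 (arc(left, 4)): x=6 y=-5 heading=right
step 3 (straight(4)): x=10 y=-5 heading=right
step 4 (straight(4)): x=14 y=-5 heading=right
minimal: 4 command(s), checked below 4.

straight(4), arc(left, 4), straight(4), straight(4)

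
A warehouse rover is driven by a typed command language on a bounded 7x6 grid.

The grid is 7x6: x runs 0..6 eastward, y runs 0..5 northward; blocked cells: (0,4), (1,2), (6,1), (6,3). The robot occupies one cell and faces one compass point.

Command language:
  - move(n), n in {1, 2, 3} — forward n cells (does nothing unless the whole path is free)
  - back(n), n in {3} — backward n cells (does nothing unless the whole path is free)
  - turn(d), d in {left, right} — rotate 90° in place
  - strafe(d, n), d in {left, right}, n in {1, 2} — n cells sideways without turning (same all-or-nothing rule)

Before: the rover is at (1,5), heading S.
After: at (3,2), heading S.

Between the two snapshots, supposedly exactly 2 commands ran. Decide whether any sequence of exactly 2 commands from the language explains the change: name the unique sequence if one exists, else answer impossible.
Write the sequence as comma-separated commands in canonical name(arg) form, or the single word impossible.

key: heading stays S — no command in the sequence turns
start: at (1,5), heading S
step 1 (strafe(left, 2)): at (3,5), heading S
step 2 (move(3)): at (3,2), heading S
no rival 2-sequence matches.

strafe(left, 2), move(3)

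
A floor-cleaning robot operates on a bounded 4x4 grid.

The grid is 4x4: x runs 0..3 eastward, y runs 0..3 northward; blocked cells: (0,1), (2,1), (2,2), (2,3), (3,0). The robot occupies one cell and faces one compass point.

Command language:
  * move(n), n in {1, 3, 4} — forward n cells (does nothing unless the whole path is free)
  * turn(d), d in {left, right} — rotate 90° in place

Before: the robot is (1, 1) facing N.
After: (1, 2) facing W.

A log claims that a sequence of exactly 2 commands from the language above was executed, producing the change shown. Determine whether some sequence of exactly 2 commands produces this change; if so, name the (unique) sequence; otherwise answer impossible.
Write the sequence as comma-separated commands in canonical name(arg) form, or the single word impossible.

move(1), turn(left)

key: position moved to (1,2) AND the heading swung to W — translation plus rotation needed
t0: (1, 1) facing N
t=1 move(1) ⇒ (1, 2) facing N
t=2 turn(left) ⇒ (1, 2) facing W
uniquely the one of 25 2-step routes that fits.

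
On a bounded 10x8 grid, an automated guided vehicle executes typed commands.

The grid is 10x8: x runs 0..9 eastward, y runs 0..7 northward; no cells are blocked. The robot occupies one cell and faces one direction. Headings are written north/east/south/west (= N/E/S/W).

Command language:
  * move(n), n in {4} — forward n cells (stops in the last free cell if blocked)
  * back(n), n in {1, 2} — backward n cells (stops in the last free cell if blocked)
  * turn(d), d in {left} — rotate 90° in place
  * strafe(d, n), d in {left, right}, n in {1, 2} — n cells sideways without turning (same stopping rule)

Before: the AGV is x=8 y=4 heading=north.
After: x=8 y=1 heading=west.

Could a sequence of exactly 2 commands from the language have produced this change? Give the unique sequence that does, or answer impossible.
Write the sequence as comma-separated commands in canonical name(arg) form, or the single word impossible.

impossible

no 2-step route produces this change.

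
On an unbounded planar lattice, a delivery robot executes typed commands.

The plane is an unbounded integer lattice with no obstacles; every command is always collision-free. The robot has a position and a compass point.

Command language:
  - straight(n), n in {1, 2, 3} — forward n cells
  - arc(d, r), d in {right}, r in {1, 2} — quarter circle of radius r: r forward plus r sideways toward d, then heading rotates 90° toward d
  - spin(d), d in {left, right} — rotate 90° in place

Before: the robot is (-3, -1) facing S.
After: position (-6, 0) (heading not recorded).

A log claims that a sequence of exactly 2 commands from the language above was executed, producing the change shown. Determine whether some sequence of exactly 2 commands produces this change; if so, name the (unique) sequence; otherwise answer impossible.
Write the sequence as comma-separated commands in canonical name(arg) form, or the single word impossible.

key: running arc(right, 2) before arc(right, 1) would end elsewhere — order is forced
t0: (-3, -1) facing S
step 1 (arc(right, 1)): (-4, -2) facing W
step 2 (arc(right, 2)): (-6, 0) facing N
uniquely the one of 49 2-step routes that fits.

arc(right, 1), arc(right, 2)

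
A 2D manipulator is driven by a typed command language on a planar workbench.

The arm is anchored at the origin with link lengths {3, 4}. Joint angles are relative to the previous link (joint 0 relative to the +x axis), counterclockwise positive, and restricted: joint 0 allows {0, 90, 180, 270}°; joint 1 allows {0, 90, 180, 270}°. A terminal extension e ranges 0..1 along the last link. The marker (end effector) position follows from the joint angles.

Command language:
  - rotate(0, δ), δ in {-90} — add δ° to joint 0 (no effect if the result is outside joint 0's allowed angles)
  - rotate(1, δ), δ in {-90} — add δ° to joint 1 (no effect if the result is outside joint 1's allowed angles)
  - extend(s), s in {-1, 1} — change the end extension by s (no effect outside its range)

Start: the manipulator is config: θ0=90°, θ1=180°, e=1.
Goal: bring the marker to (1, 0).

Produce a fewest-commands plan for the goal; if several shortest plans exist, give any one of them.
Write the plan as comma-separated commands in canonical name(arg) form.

extend(-1), rotate(0, -90), rotate(0, -90), rotate(0, -90)

begin: config: θ0=90°, θ1=180°, e=1
[1] after extend(-1): config: θ0=90°, θ1=180°, e=0
[2] after rotate(0, -90): config: θ0=0°, θ1=180°, e=0
[3] after rotate(0, -90): config: θ0=270°, θ1=180°, e=0
[4] after rotate(0, -90): config: θ0=180°, θ1=180°, e=0
shorter routes all fall short; 4 is best.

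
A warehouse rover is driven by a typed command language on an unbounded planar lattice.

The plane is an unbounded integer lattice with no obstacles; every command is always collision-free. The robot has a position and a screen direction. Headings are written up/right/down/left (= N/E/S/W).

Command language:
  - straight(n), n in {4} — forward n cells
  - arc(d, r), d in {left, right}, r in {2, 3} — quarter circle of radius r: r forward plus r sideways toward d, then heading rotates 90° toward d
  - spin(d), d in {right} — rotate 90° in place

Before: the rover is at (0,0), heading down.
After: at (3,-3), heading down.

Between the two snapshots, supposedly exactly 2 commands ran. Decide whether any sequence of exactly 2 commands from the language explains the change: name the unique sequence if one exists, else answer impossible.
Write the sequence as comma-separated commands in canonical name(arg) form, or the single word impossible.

key: running spin(right) before arc(left, 3) would end elsewhere — order is forced
start: at (0,0), heading down
step 1 (arc(left, 3)): at (3,-3), heading right
step 2 (spin(right)): at (3,-3), heading down
all 36 alternatives checked — unique.

arc(left, 3), spin(right)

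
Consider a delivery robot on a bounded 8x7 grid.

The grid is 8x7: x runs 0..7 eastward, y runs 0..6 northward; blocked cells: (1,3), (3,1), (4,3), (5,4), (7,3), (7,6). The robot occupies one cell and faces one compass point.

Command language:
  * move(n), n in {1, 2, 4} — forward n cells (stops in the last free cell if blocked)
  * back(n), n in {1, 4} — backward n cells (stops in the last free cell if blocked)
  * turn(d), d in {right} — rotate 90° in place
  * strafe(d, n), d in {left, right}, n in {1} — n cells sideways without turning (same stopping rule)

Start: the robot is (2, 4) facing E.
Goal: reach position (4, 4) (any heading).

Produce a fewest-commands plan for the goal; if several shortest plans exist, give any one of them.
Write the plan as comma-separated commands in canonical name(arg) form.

move(4)

t0: (2, 4) facing E
step 1 (move(4)): (4, 4) facing E
shorter routes all fall short; 1 is best.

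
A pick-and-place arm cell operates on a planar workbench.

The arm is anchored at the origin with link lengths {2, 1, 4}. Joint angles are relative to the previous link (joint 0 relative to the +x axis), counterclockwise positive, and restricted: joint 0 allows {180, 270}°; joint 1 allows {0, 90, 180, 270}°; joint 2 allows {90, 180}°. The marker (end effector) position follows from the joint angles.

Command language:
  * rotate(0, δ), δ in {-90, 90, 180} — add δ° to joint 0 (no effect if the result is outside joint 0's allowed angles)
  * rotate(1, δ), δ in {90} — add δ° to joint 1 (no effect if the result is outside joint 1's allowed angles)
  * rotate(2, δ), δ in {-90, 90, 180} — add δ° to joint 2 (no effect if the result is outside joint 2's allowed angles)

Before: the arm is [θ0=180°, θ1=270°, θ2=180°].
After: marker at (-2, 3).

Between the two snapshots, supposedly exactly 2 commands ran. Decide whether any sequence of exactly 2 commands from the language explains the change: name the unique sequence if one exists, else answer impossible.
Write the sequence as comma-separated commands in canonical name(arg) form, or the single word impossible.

from: [θ0=180°, θ1=270°, θ2=180°]
step 1 (rotate(1, 90)): [θ0=180°, θ1=0°, θ2=180°]
step 2 (rotate(1, 90)): [θ0=180°, θ1=90°, θ2=180°]
no rival 2-sequence matches.

rotate(1, 90), rotate(1, 90)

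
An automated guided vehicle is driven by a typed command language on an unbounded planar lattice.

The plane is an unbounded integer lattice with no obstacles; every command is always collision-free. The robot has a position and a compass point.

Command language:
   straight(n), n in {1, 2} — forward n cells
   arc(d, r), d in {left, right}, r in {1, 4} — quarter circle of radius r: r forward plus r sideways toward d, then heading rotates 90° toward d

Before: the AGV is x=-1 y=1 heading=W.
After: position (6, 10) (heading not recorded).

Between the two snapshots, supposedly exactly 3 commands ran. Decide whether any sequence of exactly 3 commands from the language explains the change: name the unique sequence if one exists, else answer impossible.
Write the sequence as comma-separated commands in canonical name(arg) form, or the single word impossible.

arc(right, 1), arc(right, 4), arc(left, 4)

key: order matters: swapping arc(right, 1) and arc(left, 4) lands elsewhere
begin: x=-1 y=1 heading=W
1. arc(right, 1) → x=-2 y=2 heading=N
2. arc(right, 4) → x=2 y=6 heading=E
3. arc(left, 4) → x=6 y=10 heading=N
no rival 3-sequence matches.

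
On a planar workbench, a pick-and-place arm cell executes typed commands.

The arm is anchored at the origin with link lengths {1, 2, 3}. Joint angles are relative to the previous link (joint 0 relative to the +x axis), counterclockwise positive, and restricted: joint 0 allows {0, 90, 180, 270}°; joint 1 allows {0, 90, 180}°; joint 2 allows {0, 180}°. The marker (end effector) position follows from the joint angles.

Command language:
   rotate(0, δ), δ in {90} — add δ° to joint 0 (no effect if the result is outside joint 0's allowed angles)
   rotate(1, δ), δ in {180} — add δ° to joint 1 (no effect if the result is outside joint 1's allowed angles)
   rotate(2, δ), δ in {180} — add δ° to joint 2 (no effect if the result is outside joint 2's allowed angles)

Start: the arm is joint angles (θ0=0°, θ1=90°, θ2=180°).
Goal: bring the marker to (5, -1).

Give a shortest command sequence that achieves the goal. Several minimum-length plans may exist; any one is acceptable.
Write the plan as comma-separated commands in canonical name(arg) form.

rotate(2, 180), rotate(0, 90), rotate(0, 90), rotate(0, 90)

start: joint angles (θ0=0°, θ1=90°, θ2=180°)
[1] after rotate(2, 180): joint angles (θ0=0°, θ1=90°, θ2=0°)
[2] after rotate(0, 90): joint angles (θ0=90°, θ1=90°, θ2=0°)
[3] after rotate(0, 90): joint angles (θ0=180°, θ1=90°, θ2=0°)
[4] after rotate(0, 90): joint angles (θ0=270°, θ1=90°, θ2=0°)
no 3-step plan works, so 4 is optimal.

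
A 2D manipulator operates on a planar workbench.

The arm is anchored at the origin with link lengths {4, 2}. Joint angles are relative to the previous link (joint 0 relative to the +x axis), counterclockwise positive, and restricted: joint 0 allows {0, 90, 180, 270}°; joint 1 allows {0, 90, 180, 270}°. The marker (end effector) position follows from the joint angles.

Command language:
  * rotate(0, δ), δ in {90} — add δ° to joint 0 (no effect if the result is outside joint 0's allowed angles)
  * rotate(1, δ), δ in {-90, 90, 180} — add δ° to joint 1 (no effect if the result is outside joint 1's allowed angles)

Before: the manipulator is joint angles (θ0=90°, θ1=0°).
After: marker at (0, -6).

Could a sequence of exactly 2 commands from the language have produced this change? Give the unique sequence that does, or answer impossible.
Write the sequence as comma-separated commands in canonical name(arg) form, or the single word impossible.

initial: joint angles (θ0=90°, θ1=0°)
[1] after rotate(0, 90): joint angles (θ0=180°, θ1=0°)
[2] after rotate(0, 90): joint angles (θ0=270°, θ1=0°)
no other 2-command option fits: unique.

rotate(0, 90), rotate(0, 90)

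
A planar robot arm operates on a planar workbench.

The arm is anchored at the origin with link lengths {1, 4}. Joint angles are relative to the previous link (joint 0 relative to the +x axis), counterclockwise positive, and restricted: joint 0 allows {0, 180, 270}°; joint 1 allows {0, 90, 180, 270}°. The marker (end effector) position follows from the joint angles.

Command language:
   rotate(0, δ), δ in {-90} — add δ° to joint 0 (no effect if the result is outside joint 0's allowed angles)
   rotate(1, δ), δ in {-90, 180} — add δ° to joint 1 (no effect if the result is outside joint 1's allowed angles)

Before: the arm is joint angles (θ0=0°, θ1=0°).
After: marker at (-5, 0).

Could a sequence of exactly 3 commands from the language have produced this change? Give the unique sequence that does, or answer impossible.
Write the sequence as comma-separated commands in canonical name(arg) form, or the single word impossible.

start: joint angles (θ0=0°, θ1=0°)
step 1 (rotate(0, -90)): joint angles (θ0=270°, θ1=0°)
step 2 (rotate(0, -90)): joint angles (θ0=180°, θ1=0°)
step 3 (rotate(0, -90)): joint angles (θ0=180°, θ1=0°)
all 27 alternatives checked — unique.

rotate(0, -90), rotate(0, -90), rotate(0, -90)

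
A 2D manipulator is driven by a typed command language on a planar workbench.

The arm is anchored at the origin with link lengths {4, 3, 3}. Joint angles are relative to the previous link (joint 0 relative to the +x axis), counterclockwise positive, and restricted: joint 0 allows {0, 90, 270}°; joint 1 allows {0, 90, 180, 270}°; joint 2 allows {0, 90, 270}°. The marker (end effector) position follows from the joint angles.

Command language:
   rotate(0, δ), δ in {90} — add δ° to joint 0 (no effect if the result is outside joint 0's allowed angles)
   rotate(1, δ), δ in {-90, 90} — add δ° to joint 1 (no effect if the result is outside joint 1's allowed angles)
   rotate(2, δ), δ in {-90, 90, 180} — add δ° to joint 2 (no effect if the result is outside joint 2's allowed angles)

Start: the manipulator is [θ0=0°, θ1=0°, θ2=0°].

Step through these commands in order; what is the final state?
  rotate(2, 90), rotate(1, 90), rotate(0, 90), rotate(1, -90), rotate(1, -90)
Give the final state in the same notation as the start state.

t0: [θ0=0°, θ1=0°, θ2=0°]
1. rotate(2, 90) → [θ0=0°, θ1=0°, θ2=90°]
2. rotate(1, 90) → [θ0=0°, θ1=90°, θ2=90°]
3. rotate(0, 90) → [θ0=90°, θ1=90°, θ2=90°]
4. rotate(1, -90) → [θ0=90°, θ1=0°, θ2=90°]
5. rotate(1, -90) → [θ0=90°, θ1=270°, θ2=90°]

[θ0=90°, θ1=270°, θ2=90°]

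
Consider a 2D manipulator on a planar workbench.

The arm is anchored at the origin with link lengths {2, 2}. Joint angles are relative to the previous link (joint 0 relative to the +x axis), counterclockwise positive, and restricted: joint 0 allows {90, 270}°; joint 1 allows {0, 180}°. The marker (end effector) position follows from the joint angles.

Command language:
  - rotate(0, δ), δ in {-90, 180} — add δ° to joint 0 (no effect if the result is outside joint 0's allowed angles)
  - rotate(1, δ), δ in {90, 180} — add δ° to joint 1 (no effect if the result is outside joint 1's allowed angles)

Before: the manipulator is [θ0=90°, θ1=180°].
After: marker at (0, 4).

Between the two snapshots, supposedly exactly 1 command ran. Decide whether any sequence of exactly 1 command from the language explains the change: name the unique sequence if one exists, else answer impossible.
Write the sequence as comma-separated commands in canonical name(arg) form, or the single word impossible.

rotate(1, 180)

start: [θ0=90°, θ1=180°]
step 1 (rotate(1, 180)): [θ0=90°, θ1=0°]
uniquely the one of 4 1-step routes that fits.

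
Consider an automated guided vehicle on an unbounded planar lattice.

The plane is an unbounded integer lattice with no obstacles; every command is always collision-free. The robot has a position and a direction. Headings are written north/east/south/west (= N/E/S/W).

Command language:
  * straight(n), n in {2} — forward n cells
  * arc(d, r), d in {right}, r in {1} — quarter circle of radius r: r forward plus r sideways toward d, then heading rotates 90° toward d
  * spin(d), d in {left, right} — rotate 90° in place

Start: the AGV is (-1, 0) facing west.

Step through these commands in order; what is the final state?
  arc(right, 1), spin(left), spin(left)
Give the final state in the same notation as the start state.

(-2, 1) facing south

start: (-1, 0) facing west
t=1 arc(right, 1) ⇒ (-2, 1) facing north
t=2 spin(left) ⇒ (-2, 1) facing west
t=3 spin(left) ⇒ (-2, 1) facing south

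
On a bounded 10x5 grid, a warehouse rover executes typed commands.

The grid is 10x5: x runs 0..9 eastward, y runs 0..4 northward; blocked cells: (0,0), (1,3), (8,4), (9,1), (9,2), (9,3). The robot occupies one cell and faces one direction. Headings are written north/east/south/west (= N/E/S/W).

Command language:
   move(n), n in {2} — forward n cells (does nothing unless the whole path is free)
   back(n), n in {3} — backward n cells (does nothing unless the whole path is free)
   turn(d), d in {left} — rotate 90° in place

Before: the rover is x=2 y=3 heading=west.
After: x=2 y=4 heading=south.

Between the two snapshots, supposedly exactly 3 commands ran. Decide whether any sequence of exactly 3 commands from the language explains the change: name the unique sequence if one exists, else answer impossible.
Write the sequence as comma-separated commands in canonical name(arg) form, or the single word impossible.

turn(left), move(2), back(3)

key: running back(3) before turn(left) would end elsewhere — order is forced
begin: x=2 y=3 heading=west
step 1 (turn(left)): x=2 y=3 heading=south
step 2 (move(2)): x=2 y=1 heading=south
step 3 (back(3)): x=2 y=4 heading=south
no rival 3-sequence matches.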